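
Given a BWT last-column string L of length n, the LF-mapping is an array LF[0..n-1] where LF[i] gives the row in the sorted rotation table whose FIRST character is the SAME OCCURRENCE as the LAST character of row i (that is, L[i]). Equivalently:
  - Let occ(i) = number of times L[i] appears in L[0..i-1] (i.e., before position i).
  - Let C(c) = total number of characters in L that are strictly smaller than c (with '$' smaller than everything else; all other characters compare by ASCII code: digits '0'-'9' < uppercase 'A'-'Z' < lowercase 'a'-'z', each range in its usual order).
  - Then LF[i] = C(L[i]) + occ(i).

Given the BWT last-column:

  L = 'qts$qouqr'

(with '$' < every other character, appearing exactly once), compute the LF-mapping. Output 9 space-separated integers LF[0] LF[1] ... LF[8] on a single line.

Char counts: '$':1, 'o':1, 'q':3, 'r':1, 's':1, 't':1, 'u':1
C (first-col start): C('$')=0, C('o')=1, C('q')=2, C('r')=5, C('s')=6, C('t')=7, C('u')=8
L[0]='q': occ=0, LF[0]=C('q')+0=2+0=2
L[1]='t': occ=0, LF[1]=C('t')+0=7+0=7
L[2]='s': occ=0, LF[2]=C('s')+0=6+0=6
L[3]='$': occ=0, LF[3]=C('$')+0=0+0=0
L[4]='q': occ=1, LF[4]=C('q')+1=2+1=3
L[5]='o': occ=0, LF[5]=C('o')+0=1+0=1
L[6]='u': occ=0, LF[6]=C('u')+0=8+0=8
L[7]='q': occ=2, LF[7]=C('q')+2=2+2=4
L[8]='r': occ=0, LF[8]=C('r')+0=5+0=5

Answer: 2 7 6 0 3 1 8 4 5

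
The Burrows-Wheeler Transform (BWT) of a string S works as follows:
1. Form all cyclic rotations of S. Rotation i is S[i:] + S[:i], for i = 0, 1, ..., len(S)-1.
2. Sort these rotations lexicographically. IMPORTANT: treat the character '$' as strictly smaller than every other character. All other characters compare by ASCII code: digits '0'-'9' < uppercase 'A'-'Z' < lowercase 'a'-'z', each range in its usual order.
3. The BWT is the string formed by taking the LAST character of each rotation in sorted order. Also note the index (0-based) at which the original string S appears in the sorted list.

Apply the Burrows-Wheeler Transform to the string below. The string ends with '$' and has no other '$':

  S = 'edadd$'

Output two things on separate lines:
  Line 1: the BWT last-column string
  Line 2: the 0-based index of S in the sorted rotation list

All 6 rotations (rotation i = S[i:]+S[:i]):
  rot[0] = edadd$
  rot[1] = dadd$e
  rot[2] = add$ed
  rot[3] = dd$eda
  rot[4] = d$edad
  rot[5] = $edadd
Sorted (with $ < everything):
  sorted[0] = $edadd  (last char: 'd')
  sorted[1] = add$ed  (last char: 'd')
  sorted[2] = d$edad  (last char: 'd')
  sorted[3] = dadd$e  (last char: 'e')
  sorted[4] = dd$eda  (last char: 'a')
  sorted[5] = edadd$  (last char: '$')
Last column: dddea$
Original string S is at sorted index 5

Answer: dddea$
5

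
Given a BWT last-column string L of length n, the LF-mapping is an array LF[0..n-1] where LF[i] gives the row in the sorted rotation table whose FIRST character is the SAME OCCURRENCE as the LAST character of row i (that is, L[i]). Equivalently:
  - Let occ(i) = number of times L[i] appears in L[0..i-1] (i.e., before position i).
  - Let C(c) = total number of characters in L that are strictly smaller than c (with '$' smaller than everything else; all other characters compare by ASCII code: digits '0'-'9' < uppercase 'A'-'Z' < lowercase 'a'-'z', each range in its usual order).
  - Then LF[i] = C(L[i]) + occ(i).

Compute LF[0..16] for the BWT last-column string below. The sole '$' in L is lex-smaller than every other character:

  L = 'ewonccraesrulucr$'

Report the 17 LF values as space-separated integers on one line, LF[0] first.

Answer: 5 16 9 8 2 3 10 1 6 13 11 14 7 15 4 12 0

Derivation:
Char counts: '$':1, 'a':1, 'c':3, 'e':2, 'l':1, 'n':1, 'o':1, 'r':3, 's':1, 'u':2, 'w':1
C (first-col start): C('$')=0, C('a')=1, C('c')=2, C('e')=5, C('l')=7, C('n')=8, C('o')=9, C('r')=10, C('s')=13, C('u')=14, C('w')=16
L[0]='e': occ=0, LF[0]=C('e')+0=5+0=5
L[1]='w': occ=0, LF[1]=C('w')+0=16+0=16
L[2]='o': occ=0, LF[2]=C('o')+0=9+0=9
L[3]='n': occ=0, LF[3]=C('n')+0=8+0=8
L[4]='c': occ=0, LF[4]=C('c')+0=2+0=2
L[5]='c': occ=1, LF[5]=C('c')+1=2+1=3
L[6]='r': occ=0, LF[6]=C('r')+0=10+0=10
L[7]='a': occ=0, LF[7]=C('a')+0=1+0=1
L[8]='e': occ=1, LF[8]=C('e')+1=5+1=6
L[9]='s': occ=0, LF[9]=C('s')+0=13+0=13
L[10]='r': occ=1, LF[10]=C('r')+1=10+1=11
L[11]='u': occ=0, LF[11]=C('u')+0=14+0=14
L[12]='l': occ=0, LF[12]=C('l')+0=7+0=7
L[13]='u': occ=1, LF[13]=C('u')+1=14+1=15
L[14]='c': occ=2, LF[14]=C('c')+2=2+2=4
L[15]='r': occ=2, LF[15]=C('r')+2=10+2=12
L[16]='$': occ=0, LF[16]=C('$')+0=0+0=0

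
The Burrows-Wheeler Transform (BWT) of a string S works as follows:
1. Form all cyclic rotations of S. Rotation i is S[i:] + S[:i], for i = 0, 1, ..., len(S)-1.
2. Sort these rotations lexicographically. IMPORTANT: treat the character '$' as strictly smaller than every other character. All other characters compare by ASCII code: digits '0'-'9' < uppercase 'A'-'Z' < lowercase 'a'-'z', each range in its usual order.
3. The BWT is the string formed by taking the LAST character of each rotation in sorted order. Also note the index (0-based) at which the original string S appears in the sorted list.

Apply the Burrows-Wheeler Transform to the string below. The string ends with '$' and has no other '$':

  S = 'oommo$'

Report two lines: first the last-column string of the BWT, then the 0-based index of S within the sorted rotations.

Answer: oommo$
5

Derivation:
All 6 rotations (rotation i = S[i:]+S[:i]):
  rot[0] = oommo$
  rot[1] = ommo$o
  rot[2] = mmo$oo
  rot[3] = mo$oom
  rot[4] = o$oomm
  rot[5] = $oommo
Sorted (with $ < everything):
  sorted[0] = $oommo  (last char: 'o')
  sorted[1] = mmo$oo  (last char: 'o')
  sorted[2] = mo$oom  (last char: 'm')
  sorted[3] = o$oomm  (last char: 'm')
  sorted[4] = ommo$o  (last char: 'o')
  sorted[5] = oommo$  (last char: '$')
Last column: oommo$
Original string S is at sorted index 5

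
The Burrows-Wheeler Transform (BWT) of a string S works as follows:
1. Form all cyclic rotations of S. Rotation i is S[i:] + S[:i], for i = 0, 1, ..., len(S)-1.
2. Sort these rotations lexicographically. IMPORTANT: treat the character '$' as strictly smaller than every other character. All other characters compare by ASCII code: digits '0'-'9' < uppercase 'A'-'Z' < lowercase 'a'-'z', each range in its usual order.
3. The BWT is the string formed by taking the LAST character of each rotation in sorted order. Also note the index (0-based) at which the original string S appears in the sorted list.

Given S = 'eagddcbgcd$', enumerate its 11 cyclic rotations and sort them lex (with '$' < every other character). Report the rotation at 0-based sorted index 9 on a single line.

Answer: gcd$eagddcb

Derivation:
All 11 rotations (rotation i = S[i:]+S[:i]):
  rot[0] = eagddcbgcd$
  rot[1] = agddcbgcd$e
  rot[2] = gddcbgcd$ea
  rot[3] = ddcbgcd$eag
  rot[4] = dcbgcd$eagd
  rot[5] = cbgcd$eagdd
  rot[6] = bgcd$eagddc
  rot[7] = gcd$eagddcb
  rot[8] = cd$eagddcbg
  rot[9] = d$eagddcbgc
  rot[10] = $eagddcbgcd
Sorted (with $ < everything):
  sorted[0] = $eagddcbgcd
  sorted[1] = agddcbgcd$e
  sorted[2] = bgcd$eagddc
  sorted[3] = cbgcd$eagdd
  sorted[4] = cd$eagddcbg
  sorted[5] = d$eagddcbgc
  sorted[6] = dcbgcd$eagd
  sorted[7] = ddcbgcd$eag
  sorted[8] = eagddcbgcd$
  sorted[9] = gcd$eagddcb
  sorted[10] = gddcbgcd$ea
sorted[9] = gcd$eagddcb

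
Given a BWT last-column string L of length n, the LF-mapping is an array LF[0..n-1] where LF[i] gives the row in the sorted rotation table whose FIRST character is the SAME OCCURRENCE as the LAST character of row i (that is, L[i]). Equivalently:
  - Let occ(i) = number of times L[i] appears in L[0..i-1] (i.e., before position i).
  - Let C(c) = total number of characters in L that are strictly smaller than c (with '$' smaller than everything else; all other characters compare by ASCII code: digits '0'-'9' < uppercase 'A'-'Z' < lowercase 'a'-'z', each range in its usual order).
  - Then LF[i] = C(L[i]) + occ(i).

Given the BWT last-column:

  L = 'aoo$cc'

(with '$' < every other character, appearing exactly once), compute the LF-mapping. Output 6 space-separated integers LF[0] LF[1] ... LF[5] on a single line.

Char counts: '$':1, 'a':1, 'c':2, 'o':2
C (first-col start): C('$')=0, C('a')=1, C('c')=2, C('o')=4
L[0]='a': occ=0, LF[0]=C('a')+0=1+0=1
L[1]='o': occ=0, LF[1]=C('o')+0=4+0=4
L[2]='o': occ=1, LF[2]=C('o')+1=4+1=5
L[3]='$': occ=0, LF[3]=C('$')+0=0+0=0
L[4]='c': occ=0, LF[4]=C('c')+0=2+0=2
L[5]='c': occ=1, LF[5]=C('c')+1=2+1=3

Answer: 1 4 5 0 2 3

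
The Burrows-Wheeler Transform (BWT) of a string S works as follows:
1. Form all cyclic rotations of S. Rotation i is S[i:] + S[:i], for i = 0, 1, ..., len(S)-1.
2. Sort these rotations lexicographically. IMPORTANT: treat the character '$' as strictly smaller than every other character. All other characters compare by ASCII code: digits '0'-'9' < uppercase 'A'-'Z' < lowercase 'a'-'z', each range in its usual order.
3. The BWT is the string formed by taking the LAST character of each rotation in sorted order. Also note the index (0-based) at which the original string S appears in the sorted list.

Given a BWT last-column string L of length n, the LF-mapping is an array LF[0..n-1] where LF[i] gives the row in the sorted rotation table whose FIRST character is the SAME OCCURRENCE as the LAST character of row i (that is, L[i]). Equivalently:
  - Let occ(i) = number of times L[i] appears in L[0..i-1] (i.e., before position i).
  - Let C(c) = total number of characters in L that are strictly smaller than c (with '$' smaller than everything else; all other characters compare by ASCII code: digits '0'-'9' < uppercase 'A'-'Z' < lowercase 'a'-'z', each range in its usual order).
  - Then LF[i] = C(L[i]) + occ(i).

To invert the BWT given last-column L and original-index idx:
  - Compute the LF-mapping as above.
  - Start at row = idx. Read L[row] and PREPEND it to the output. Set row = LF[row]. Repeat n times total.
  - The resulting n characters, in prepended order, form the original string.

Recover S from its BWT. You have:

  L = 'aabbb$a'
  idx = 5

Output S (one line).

LF mapping: 1 2 4 5 6 0 3
Walk LF starting at row 5, prepending L[row]:
  step 1: row=5, L[5]='$', prepend. Next row=LF[5]=0
  step 2: row=0, L[0]='a', prepend. Next row=LF[0]=1
  step 3: row=1, L[1]='a', prepend. Next row=LF[1]=2
  step 4: row=2, L[2]='b', prepend. Next row=LF[2]=4
  step 5: row=4, L[4]='b', prepend. Next row=LF[4]=6
  step 6: row=6, L[6]='a', prepend. Next row=LF[6]=3
  step 7: row=3, L[3]='b', prepend. Next row=LF[3]=5
Reversed output: babbaa$

Answer: babbaa$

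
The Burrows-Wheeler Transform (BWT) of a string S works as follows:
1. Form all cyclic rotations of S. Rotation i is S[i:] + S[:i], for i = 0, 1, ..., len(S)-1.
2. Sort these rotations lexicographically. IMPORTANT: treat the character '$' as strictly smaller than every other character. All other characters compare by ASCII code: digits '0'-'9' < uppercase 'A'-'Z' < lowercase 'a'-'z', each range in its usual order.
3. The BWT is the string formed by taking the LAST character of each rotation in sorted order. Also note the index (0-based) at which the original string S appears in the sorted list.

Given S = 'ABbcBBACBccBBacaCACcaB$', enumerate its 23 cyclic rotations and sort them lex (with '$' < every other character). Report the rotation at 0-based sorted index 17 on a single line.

All 23 rotations (rotation i = S[i:]+S[:i]):
  rot[0] = ABbcBBACBccBBacaCACcaB$
  rot[1] = BbcBBACBccBBacaCACcaB$A
  rot[2] = bcBBACBccBBacaCACcaB$AB
  rot[3] = cBBACBccBBacaCACcaB$ABb
  rot[4] = BBACBccBBacaCACcaB$ABbc
  rot[5] = BACBccBBacaCACcaB$ABbcB
  rot[6] = ACBccBBacaCACcaB$ABbcBB
  rot[7] = CBccBBacaCACcaB$ABbcBBA
  rot[8] = BccBBacaCACcaB$ABbcBBAC
  rot[9] = ccBBacaCACcaB$ABbcBBACB
  rot[10] = cBBacaCACcaB$ABbcBBACBc
  rot[11] = BBacaCACcaB$ABbcBBACBcc
  rot[12] = BacaCACcaB$ABbcBBACBccB
  rot[13] = acaCACcaB$ABbcBBACBccBB
  rot[14] = caCACcaB$ABbcBBACBccBBa
  rot[15] = aCACcaB$ABbcBBACBccBBac
  rot[16] = CACcaB$ABbcBBACBccBBaca
  rot[17] = ACcaB$ABbcBBACBccBBacaC
  rot[18] = CcaB$ABbcBBACBccBBacaCA
  rot[19] = caB$ABbcBBACBccBBacaCAC
  rot[20] = aB$ABbcBBACBccBBacaCACc
  rot[21] = B$ABbcBBACBccBBacaCACca
  rot[22] = $ABbcBBACBccBBacaCACcaB
Sorted (with $ < everything):
  sorted[0] = $ABbcBBACBccBBacaCACcaB
  sorted[1] = ABbcBBACBccBBacaCACcaB$
  sorted[2] = ACBccBBacaCACcaB$ABbcBB
  sorted[3] = ACcaB$ABbcBBACBccBBacaC
  sorted[4] = B$ABbcBBACBccBBacaCACca
  sorted[5] = BACBccBBacaCACcaB$ABbcB
  sorted[6] = BBACBccBBacaCACcaB$ABbc
  sorted[7] = BBacaCACcaB$ABbcBBACBcc
  sorted[8] = BacaCACcaB$ABbcBBACBccB
  sorted[9] = BbcBBACBccBBacaCACcaB$A
  sorted[10] = BccBBacaCACcaB$ABbcBBAC
  sorted[11] = CACcaB$ABbcBBACBccBBaca
  sorted[12] = CBccBBacaCACcaB$ABbcBBA
  sorted[13] = CcaB$ABbcBBACBccBBacaCA
  sorted[14] = aB$ABbcBBACBccBBacaCACc
  sorted[15] = aCACcaB$ABbcBBACBccBBac
  sorted[16] = acaCACcaB$ABbcBBACBccBB
  sorted[17] = bcBBACBccBBacaCACcaB$AB
  sorted[18] = cBBACBccBBacaCACcaB$ABb
  sorted[19] = cBBacaCACcaB$ABbcBBACBc
  sorted[20] = caB$ABbcBBACBccBBacaCAC
  sorted[21] = caCACcaB$ABbcBBACBccBBa
  sorted[22] = ccBBacaCACcaB$ABbcBBACB
sorted[17] = bcBBACBccBBacaCACcaB$AB

Answer: bcBBACBccBBacaCACcaB$AB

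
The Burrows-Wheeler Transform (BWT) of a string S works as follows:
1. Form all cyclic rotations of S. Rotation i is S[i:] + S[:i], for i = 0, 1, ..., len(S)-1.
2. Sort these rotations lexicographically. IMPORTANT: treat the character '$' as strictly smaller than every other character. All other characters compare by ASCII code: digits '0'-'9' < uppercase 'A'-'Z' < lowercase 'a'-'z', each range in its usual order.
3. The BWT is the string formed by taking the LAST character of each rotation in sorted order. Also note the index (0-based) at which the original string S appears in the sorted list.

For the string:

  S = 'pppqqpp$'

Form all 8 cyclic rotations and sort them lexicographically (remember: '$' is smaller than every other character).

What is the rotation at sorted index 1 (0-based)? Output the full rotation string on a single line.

Answer: p$pppqqp

Derivation:
All 8 rotations (rotation i = S[i:]+S[:i]):
  rot[0] = pppqqpp$
  rot[1] = ppqqpp$p
  rot[2] = pqqpp$pp
  rot[3] = qqpp$ppp
  rot[4] = qpp$pppq
  rot[5] = pp$pppqq
  rot[6] = p$pppqqp
  rot[7] = $pppqqpp
Sorted (with $ < everything):
  sorted[0] = $pppqqpp
  sorted[1] = p$pppqqp
  sorted[2] = pp$pppqq
  sorted[3] = pppqqpp$
  sorted[4] = ppqqpp$p
  sorted[5] = pqqpp$pp
  sorted[6] = qpp$pppq
  sorted[7] = qqpp$ppp
sorted[1] = p$pppqqp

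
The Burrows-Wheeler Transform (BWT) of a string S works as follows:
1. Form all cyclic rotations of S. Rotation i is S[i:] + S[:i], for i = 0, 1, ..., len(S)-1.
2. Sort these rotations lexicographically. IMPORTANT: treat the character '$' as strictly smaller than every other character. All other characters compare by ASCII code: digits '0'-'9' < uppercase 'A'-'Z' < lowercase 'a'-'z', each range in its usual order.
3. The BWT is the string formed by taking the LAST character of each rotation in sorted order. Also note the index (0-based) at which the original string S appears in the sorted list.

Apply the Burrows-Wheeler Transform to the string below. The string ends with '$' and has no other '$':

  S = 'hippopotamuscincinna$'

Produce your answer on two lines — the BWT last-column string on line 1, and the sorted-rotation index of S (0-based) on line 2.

All 21 rotations (rotation i = S[i:]+S[:i]):
  rot[0] = hippopotamuscincinna$
  rot[1] = ippopotamuscincinna$h
  rot[2] = ppopotamuscincinna$hi
  rot[3] = popotamuscincinna$hip
  rot[4] = opotamuscincinna$hipp
  rot[5] = potamuscincinna$hippo
  rot[6] = otamuscincinna$hippop
  rot[7] = tamuscincinna$hippopo
  rot[8] = amuscincinna$hippopot
  rot[9] = muscincinna$hippopota
  rot[10] = uscincinna$hippopotam
  rot[11] = scincinna$hippopotamu
  rot[12] = cincinna$hippopotamus
  rot[13] = incinna$hippopotamusc
  rot[14] = ncinna$hippopotamusci
  rot[15] = cinna$hippopotamuscin
  rot[16] = inna$hippopotamuscinc
  rot[17] = nna$hippopotamuscinci
  rot[18] = na$hippopotamuscincin
  rot[19] = a$hippopotamuscincinn
  rot[20] = $hippopotamuscincinna
Sorted (with $ < everything):
  sorted[0] = $hippopotamuscincinna  (last char: 'a')
  sorted[1] = a$hippopotamuscincinn  (last char: 'n')
  sorted[2] = amuscincinna$hippopot  (last char: 't')
  sorted[3] = cincinna$hippopotamus  (last char: 's')
  sorted[4] = cinna$hippopotamuscin  (last char: 'n')
  sorted[5] = hippopotamuscincinna$  (last char: '$')
  sorted[6] = incinna$hippopotamusc  (last char: 'c')
  sorted[7] = inna$hippopotamuscinc  (last char: 'c')
  sorted[8] = ippopotamuscincinna$h  (last char: 'h')
  sorted[9] = muscincinna$hippopota  (last char: 'a')
  sorted[10] = na$hippopotamuscincin  (last char: 'n')
  sorted[11] = ncinna$hippopotamusci  (last char: 'i')
  sorted[12] = nna$hippopotamuscinci  (last char: 'i')
  sorted[13] = opotamuscincinna$hipp  (last char: 'p')
  sorted[14] = otamuscincinna$hippop  (last char: 'p')
  sorted[15] = popotamuscincinna$hip  (last char: 'p')
  sorted[16] = potamuscincinna$hippo  (last char: 'o')
  sorted[17] = ppopotamuscincinna$hi  (last char: 'i')
  sorted[18] = scincinna$hippopotamu  (last char: 'u')
  sorted[19] = tamuscincinna$hippopo  (last char: 'o')
  sorted[20] = uscincinna$hippopotam  (last char: 'm')
Last column: antsn$cchaniipppoiuom
Original string S is at sorted index 5

Answer: antsn$cchaniipppoiuom
5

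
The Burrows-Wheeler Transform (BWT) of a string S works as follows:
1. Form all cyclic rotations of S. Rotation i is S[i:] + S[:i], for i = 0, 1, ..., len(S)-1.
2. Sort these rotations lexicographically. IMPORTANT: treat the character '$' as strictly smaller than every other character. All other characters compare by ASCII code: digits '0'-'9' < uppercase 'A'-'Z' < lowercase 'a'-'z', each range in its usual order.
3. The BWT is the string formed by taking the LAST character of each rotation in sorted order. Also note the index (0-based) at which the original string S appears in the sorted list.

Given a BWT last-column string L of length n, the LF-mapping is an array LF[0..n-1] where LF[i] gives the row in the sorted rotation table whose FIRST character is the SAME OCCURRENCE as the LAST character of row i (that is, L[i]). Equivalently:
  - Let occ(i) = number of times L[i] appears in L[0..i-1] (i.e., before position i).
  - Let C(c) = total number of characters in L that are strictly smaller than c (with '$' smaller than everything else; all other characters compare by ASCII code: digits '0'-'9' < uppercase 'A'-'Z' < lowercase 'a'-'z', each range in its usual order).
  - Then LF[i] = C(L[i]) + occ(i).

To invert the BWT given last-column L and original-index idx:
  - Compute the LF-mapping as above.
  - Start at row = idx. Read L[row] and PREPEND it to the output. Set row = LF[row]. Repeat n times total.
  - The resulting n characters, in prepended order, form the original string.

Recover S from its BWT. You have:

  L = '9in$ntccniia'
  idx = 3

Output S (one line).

LF mapping: 1 5 8 0 9 11 3 4 10 6 7 2
Walk LF starting at row 3, prepending L[row]:
  step 1: row=3, L[3]='$', prepend. Next row=LF[3]=0
  step 2: row=0, L[0]='9', prepend. Next row=LF[0]=1
  step 3: row=1, L[1]='i', prepend. Next row=LF[1]=5
  step 4: row=5, L[5]='t', prepend. Next row=LF[5]=11
  step 5: row=11, L[11]='a', prepend. Next row=LF[11]=2
  step 6: row=2, L[2]='n', prepend. Next row=LF[2]=8
  step 7: row=8, L[8]='n', prepend. Next row=LF[8]=10
  step 8: row=10, L[10]='i', prepend. Next row=LF[10]=7
  step 9: row=7, L[7]='c', prepend. Next row=LF[7]=4
  step 10: row=4, L[4]='n', prepend. Next row=LF[4]=9
  step 11: row=9, L[9]='i', prepend. Next row=LF[9]=6
  step 12: row=6, L[6]='c', prepend. Next row=LF[6]=3
Reversed output: cincinnati9$

Answer: cincinnati9$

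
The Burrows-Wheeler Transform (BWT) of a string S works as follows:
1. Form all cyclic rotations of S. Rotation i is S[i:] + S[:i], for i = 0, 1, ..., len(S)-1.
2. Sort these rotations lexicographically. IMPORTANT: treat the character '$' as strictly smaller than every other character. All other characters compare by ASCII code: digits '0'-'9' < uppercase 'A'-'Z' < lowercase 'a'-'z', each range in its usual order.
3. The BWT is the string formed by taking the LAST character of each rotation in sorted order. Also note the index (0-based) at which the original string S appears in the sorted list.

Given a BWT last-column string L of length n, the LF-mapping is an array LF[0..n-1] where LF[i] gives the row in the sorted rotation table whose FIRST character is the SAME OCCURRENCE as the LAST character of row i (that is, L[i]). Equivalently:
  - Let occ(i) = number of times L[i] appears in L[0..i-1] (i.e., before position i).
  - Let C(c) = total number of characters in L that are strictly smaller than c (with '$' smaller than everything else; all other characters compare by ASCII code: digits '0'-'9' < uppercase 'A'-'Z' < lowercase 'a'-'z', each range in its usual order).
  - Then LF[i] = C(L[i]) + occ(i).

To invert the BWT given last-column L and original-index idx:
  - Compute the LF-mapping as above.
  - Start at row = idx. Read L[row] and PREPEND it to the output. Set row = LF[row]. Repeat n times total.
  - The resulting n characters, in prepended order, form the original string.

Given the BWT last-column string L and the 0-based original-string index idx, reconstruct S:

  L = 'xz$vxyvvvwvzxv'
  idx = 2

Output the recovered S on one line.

Answer: vvzyvxzvvwxvx$

Derivation:
LF mapping: 8 12 0 1 9 11 2 3 4 7 5 13 10 6
Walk LF starting at row 2, prepending L[row]:
  step 1: row=2, L[2]='$', prepend. Next row=LF[2]=0
  step 2: row=0, L[0]='x', prepend. Next row=LF[0]=8
  step 3: row=8, L[8]='v', prepend. Next row=LF[8]=4
  step 4: row=4, L[4]='x', prepend. Next row=LF[4]=9
  step 5: row=9, L[9]='w', prepend. Next row=LF[9]=7
  step 6: row=7, L[7]='v', prepend. Next row=LF[7]=3
  step 7: row=3, L[3]='v', prepend. Next row=LF[3]=1
  step 8: row=1, L[1]='z', prepend. Next row=LF[1]=12
  step 9: row=12, L[12]='x', prepend. Next row=LF[12]=10
  step 10: row=10, L[10]='v', prepend. Next row=LF[10]=5
  step 11: row=5, L[5]='y', prepend. Next row=LF[5]=11
  step 12: row=11, L[11]='z', prepend. Next row=LF[11]=13
  step 13: row=13, L[13]='v', prepend. Next row=LF[13]=6
  step 14: row=6, L[6]='v', prepend. Next row=LF[6]=2
Reversed output: vvzyvxzvvwxvx$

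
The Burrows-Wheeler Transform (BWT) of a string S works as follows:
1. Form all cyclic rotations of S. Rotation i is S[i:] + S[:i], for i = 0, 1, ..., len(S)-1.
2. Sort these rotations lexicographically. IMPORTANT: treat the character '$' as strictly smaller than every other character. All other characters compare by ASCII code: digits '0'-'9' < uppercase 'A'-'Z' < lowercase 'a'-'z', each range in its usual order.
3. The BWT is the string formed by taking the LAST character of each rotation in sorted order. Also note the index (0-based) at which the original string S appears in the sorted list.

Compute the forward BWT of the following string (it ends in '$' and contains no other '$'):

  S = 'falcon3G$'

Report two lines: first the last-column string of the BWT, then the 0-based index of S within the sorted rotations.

Answer: Gn3fl$aoc
5

Derivation:
All 9 rotations (rotation i = S[i:]+S[:i]):
  rot[0] = falcon3G$
  rot[1] = alcon3G$f
  rot[2] = lcon3G$fa
  rot[3] = con3G$fal
  rot[4] = on3G$falc
  rot[5] = n3G$falco
  rot[6] = 3G$falcon
  rot[7] = G$falcon3
  rot[8] = $falcon3G
Sorted (with $ < everything):
  sorted[0] = $falcon3G  (last char: 'G')
  sorted[1] = 3G$falcon  (last char: 'n')
  sorted[2] = G$falcon3  (last char: '3')
  sorted[3] = alcon3G$f  (last char: 'f')
  sorted[4] = con3G$fal  (last char: 'l')
  sorted[5] = falcon3G$  (last char: '$')
  sorted[6] = lcon3G$fa  (last char: 'a')
  sorted[7] = n3G$falco  (last char: 'o')
  sorted[8] = on3G$falc  (last char: 'c')
Last column: Gn3fl$aoc
Original string S is at sorted index 5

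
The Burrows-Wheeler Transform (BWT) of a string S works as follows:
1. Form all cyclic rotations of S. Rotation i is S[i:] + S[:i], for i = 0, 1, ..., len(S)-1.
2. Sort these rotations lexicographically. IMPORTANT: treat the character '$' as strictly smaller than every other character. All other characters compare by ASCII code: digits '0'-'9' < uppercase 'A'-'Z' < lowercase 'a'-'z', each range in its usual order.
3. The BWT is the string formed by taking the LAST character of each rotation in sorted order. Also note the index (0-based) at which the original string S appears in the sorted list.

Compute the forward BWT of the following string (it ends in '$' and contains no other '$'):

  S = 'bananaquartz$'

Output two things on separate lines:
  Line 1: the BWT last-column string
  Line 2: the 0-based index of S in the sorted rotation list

All 13 rotations (rotation i = S[i:]+S[:i]):
  rot[0] = bananaquartz$
  rot[1] = ananaquartz$b
  rot[2] = nanaquartz$ba
  rot[3] = anaquartz$ban
  rot[4] = naquartz$bana
  rot[5] = aquartz$banan
  rot[6] = quartz$banana
  rot[7] = uartz$bananaq
  rot[8] = artz$bananaqu
  rot[9] = rtz$bananaqua
  rot[10] = tz$bananaquar
  rot[11] = z$bananaquart
  rot[12] = $bananaquartz
Sorted (with $ < everything):
  sorted[0] = $bananaquartz  (last char: 'z')
  sorted[1] = ananaquartz$b  (last char: 'b')
  sorted[2] = anaquartz$ban  (last char: 'n')
  sorted[3] = aquartz$banan  (last char: 'n')
  sorted[4] = artz$bananaqu  (last char: 'u')
  sorted[5] = bananaquartz$  (last char: '$')
  sorted[6] = nanaquartz$ba  (last char: 'a')
  sorted[7] = naquartz$bana  (last char: 'a')
  sorted[8] = quartz$banana  (last char: 'a')
  sorted[9] = rtz$bananaqua  (last char: 'a')
  sorted[10] = tz$bananaquar  (last char: 'r')
  sorted[11] = uartz$bananaq  (last char: 'q')
  sorted[12] = z$bananaquart  (last char: 't')
Last column: zbnnu$aaaarqt
Original string S is at sorted index 5

Answer: zbnnu$aaaarqt
5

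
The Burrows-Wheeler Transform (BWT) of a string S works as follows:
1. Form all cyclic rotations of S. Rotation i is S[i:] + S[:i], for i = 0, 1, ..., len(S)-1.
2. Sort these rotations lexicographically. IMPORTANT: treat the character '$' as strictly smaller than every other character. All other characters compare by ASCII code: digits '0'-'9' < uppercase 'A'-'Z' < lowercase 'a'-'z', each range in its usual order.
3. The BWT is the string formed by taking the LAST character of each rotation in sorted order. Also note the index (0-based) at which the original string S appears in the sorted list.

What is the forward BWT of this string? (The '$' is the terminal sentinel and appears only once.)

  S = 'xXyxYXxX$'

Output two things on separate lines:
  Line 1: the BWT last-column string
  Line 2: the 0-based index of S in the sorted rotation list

All 9 rotations (rotation i = S[i:]+S[:i]):
  rot[0] = xXyxYXxX$
  rot[1] = XyxYXxX$x
  rot[2] = yxYXxX$xX
  rot[3] = xYXxX$xXy
  rot[4] = YXxX$xXyx
  rot[5] = XxX$xXyxY
  rot[6] = xX$xXyxYX
  rot[7] = X$xXyxYXx
  rot[8] = $xXyxYXxX
Sorted (with $ < everything):
  sorted[0] = $xXyxYXxX  (last char: 'X')
  sorted[1] = X$xXyxYXx  (last char: 'x')
  sorted[2] = XxX$xXyxY  (last char: 'Y')
  sorted[3] = XyxYXxX$x  (last char: 'x')
  sorted[4] = YXxX$xXyx  (last char: 'x')
  sorted[5] = xX$xXyxYX  (last char: 'X')
  sorted[6] = xXyxYXxX$  (last char: '$')
  sorted[7] = xYXxX$xXy  (last char: 'y')
  sorted[8] = yxYXxX$xX  (last char: 'X')
Last column: XxYxxX$yX
Original string S is at sorted index 6

Answer: XxYxxX$yX
6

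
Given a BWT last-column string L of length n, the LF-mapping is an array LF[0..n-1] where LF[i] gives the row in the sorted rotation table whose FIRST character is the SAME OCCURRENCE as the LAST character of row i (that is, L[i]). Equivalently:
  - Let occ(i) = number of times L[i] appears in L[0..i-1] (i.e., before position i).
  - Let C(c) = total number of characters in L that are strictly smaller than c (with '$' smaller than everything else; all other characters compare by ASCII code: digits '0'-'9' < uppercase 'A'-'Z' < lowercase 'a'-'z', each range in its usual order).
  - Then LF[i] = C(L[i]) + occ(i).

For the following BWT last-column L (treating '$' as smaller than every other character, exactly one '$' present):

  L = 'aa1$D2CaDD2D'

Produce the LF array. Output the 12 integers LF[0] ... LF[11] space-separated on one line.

Char counts: '$':1, '1':1, '2':2, 'C':1, 'D':4, 'a':3
C (first-col start): C('$')=0, C('1')=1, C('2')=2, C('C')=4, C('D')=5, C('a')=9
L[0]='a': occ=0, LF[0]=C('a')+0=9+0=9
L[1]='a': occ=1, LF[1]=C('a')+1=9+1=10
L[2]='1': occ=0, LF[2]=C('1')+0=1+0=1
L[3]='$': occ=0, LF[3]=C('$')+0=0+0=0
L[4]='D': occ=0, LF[4]=C('D')+0=5+0=5
L[5]='2': occ=0, LF[5]=C('2')+0=2+0=2
L[6]='C': occ=0, LF[6]=C('C')+0=4+0=4
L[7]='a': occ=2, LF[7]=C('a')+2=9+2=11
L[8]='D': occ=1, LF[8]=C('D')+1=5+1=6
L[9]='D': occ=2, LF[9]=C('D')+2=5+2=7
L[10]='2': occ=1, LF[10]=C('2')+1=2+1=3
L[11]='D': occ=3, LF[11]=C('D')+3=5+3=8

Answer: 9 10 1 0 5 2 4 11 6 7 3 8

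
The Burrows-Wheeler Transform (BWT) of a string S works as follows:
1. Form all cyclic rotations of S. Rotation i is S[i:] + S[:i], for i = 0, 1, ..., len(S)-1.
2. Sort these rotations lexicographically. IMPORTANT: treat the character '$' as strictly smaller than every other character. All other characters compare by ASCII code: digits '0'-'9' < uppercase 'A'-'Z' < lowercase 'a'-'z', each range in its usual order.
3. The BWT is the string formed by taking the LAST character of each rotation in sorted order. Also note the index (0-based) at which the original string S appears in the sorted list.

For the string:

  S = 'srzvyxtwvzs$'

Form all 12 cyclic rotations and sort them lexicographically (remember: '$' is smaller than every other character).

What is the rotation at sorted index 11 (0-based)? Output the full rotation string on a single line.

All 12 rotations (rotation i = S[i:]+S[:i]):
  rot[0] = srzvyxtwvzs$
  rot[1] = rzvyxtwvzs$s
  rot[2] = zvyxtwvzs$sr
  rot[3] = vyxtwvzs$srz
  rot[4] = yxtwvzs$srzv
  rot[5] = xtwvzs$srzvy
  rot[6] = twvzs$srzvyx
  rot[7] = wvzs$srzvyxt
  rot[8] = vzs$srzvyxtw
  rot[9] = zs$srzvyxtwv
  rot[10] = s$srzvyxtwvz
  rot[11] = $srzvyxtwvzs
Sorted (with $ < everything):
  sorted[0] = $srzvyxtwvzs
  sorted[1] = rzvyxtwvzs$s
  sorted[2] = s$srzvyxtwvz
  sorted[3] = srzvyxtwvzs$
  sorted[4] = twvzs$srzvyx
  sorted[5] = vyxtwvzs$srz
  sorted[6] = vzs$srzvyxtw
  sorted[7] = wvzs$srzvyxt
  sorted[8] = xtwvzs$srzvy
  sorted[9] = yxtwvzs$srzv
  sorted[10] = zs$srzvyxtwv
  sorted[11] = zvyxtwvzs$sr
sorted[11] = zvyxtwvzs$sr

Answer: zvyxtwvzs$sr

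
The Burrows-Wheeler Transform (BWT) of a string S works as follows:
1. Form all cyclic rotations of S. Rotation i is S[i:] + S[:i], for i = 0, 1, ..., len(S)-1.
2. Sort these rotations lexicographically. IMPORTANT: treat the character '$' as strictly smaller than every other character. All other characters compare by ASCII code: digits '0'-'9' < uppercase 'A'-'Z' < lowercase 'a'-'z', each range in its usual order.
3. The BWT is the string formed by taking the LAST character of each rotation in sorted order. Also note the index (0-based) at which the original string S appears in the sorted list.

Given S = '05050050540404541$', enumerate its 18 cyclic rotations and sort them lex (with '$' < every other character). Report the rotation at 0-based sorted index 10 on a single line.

All 18 rotations (rotation i = S[i:]+S[:i]):
  rot[0] = 05050050540404541$
  rot[1] = 5050050540404541$0
  rot[2] = 050050540404541$05
  rot[3] = 50050540404541$050
  rot[4] = 0050540404541$0505
  rot[5] = 050540404541$05050
  rot[6] = 50540404541$050500
  rot[7] = 0540404541$0505005
  rot[8] = 540404541$05050050
  rot[9] = 40404541$050500505
  rot[10] = 0404541$0505005054
  rot[11] = 404541$05050050540
  rot[12] = 04541$050500505404
  rot[13] = 4541$0505005054040
  rot[14] = 541$05050050540404
  rot[15] = 41$050500505404045
  rot[16] = 1$0505005054040454
  rot[17] = $05050050540404541
Sorted (with $ < everything):
  sorted[0] = $05050050540404541
  sorted[1] = 0050540404541$0505
  sorted[2] = 0404541$0505005054
  sorted[3] = 04541$050500505404
  sorted[4] = 050050540404541$05
  sorted[5] = 05050050540404541$
  sorted[6] = 050540404541$05050
  sorted[7] = 0540404541$0505005
  sorted[8] = 1$0505005054040454
  sorted[9] = 40404541$050500505
  sorted[10] = 404541$05050050540
  sorted[11] = 41$050500505404045
  sorted[12] = 4541$0505005054040
  sorted[13] = 50050540404541$050
  sorted[14] = 5050050540404541$0
  sorted[15] = 50540404541$050500
  sorted[16] = 540404541$05050050
  sorted[17] = 541$05050050540404
sorted[10] = 404541$05050050540

Answer: 404541$05050050540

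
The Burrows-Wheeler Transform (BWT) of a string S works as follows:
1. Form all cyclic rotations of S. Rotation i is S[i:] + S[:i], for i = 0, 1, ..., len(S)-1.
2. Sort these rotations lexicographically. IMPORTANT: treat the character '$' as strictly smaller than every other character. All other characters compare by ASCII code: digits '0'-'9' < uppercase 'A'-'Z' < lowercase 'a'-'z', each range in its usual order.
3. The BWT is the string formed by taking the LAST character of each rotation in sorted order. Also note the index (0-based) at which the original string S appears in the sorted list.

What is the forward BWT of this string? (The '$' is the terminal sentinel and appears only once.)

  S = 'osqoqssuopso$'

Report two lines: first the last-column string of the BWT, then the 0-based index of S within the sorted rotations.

Answer: osuq$osopoqss
4

Derivation:
All 13 rotations (rotation i = S[i:]+S[:i]):
  rot[0] = osqoqssuopso$
  rot[1] = sqoqssuopso$o
  rot[2] = qoqssuopso$os
  rot[3] = oqssuopso$osq
  rot[4] = qssuopso$osqo
  rot[5] = ssuopso$osqoq
  rot[6] = suopso$osqoqs
  rot[7] = uopso$osqoqss
  rot[8] = opso$osqoqssu
  rot[9] = pso$osqoqssuo
  rot[10] = so$osqoqssuop
  rot[11] = o$osqoqssuops
  rot[12] = $osqoqssuopso
Sorted (with $ < everything):
  sorted[0] = $osqoqssuopso  (last char: 'o')
  sorted[1] = o$osqoqssuops  (last char: 's')
  sorted[2] = opso$osqoqssu  (last char: 'u')
  sorted[3] = oqssuopso$osq  (last char: 'q')
  sorted[4] = osqoqssuopso$  (last char: '$')
  sorted[5] = pso$osqoqssuo  (last char: 'o')
  sorted[6] = qoqssuopso$os  (last char: 's')
  sorted[7] = qssuopso$osqo  (last char: 'o')
  sorted[8] = so$osqoqssuop  (last char: 'p')
  sorted[9] = sqoqssuopso$o  (last char: 'o')
  sorted[10] = ssuopso$osqoq  (last char: 'q')
  sorted[11] = suopso$osqoqs  (last char: 's')
  sorted[12] = uopso$osqoqss  (last char: 's')
Last column: osuq$osopoqss
Original string S is at sorted index 4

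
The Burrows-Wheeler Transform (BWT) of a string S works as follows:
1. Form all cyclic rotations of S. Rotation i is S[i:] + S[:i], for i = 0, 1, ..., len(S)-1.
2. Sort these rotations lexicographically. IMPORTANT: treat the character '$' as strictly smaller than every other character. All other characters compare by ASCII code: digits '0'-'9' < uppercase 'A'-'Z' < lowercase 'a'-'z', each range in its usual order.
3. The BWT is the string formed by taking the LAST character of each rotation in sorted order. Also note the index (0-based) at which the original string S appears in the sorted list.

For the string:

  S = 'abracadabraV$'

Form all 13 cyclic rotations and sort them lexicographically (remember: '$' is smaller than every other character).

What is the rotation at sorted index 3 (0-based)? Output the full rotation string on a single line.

Answer: abraV$abracad

Derivation:
All 13 rotations (rotation i = S[i:]+S[:i]):
  rot[0] = abracadabraV$
  rot[1] = bracadabraV$a
  rot[2] = racadabraV$ab
  rot[3] = acadabraV$abr
  rot[4] = cadabraV$abra
  rot[5] = adabraV$abrac
  rot[6] = dabraV$abraca
  rot[7] = abraV$abracad
  rot[8] = braV$abracada
  rot[9] = raV$abracadab
  rot[10] = aV$abracadabr
  rot[11] = V$abracadabra
  rot[12] = $abracadabraV
Sorted (with $ < everything):
  sorted[0] = $abracadabraV
  sorted[1] = V$abracadabra
  sorted[2] = aV$abracadabr
  sorted[3] = abraV$abracad
  sorted[4] = abracadabraV$
  sorted[5] = acadabraV$abr
  sorted[6] = adabraV$abrac
  sorted[7] = braV$abracada
  sorted[8] = bracadabraV$a
  sorted[9] = cadabraV$abra
  sorted[10] = dabraV$abraca
  sorted[11] = raV$abracadab
  sorted[12] = racadabraV$ab
sorted[3] = abraV$abracad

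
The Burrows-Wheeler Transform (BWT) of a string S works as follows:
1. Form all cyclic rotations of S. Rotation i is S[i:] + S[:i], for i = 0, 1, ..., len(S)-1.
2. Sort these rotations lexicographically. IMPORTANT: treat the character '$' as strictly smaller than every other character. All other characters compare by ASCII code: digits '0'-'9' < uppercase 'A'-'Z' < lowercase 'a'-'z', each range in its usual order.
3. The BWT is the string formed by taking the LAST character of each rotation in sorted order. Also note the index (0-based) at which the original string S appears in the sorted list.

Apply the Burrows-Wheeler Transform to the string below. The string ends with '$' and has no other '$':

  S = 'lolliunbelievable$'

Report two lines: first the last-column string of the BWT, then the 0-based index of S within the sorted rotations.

All 18 rotations (rotation i = S[i:]+S[:i]):
  rot[0] = lolliunbelievable$
  rot[1] = olliunbelievable$l
  rot[2] = lliunbelievable$lo
  rot[3] = liunbelievable$lol
  rot[4] = iunbelievable$loll
  rot[5] = unbelievable$lolli
  rot[6] = nbelievable$lolliu
  rot[7] = believable$lolliun
  rot[8] = elievable$lolliunb
  rot[9] = lievable$lolliunbe
  rot[10] = ievable$lolliunbel
  rot[11] = evable$lolliunbeli
  rot[12] = vable$lolliunbelie
  rot[13] = able$lolliunbeliev
  rot[14] = ble$lolliunbelieva
  rot[15] = le$lolliunbelievab
  rot[16] = e$lolliunbelievabl
  rot[17] = $lolliunbelievable
Sorted (with $ < everything):
  sorted[0] = $lolliunbelievable  (last char: 'e')
  sorted[1] = able$lolliunbeliev  (last char: 'v')
  sorted[2] = believable$lolliun  (last char: 'n')
  sorted[3] = ble$lolliunbelieva  (last char: 'a')
  sorted[4] = e$lolliunbelievabl  (last char: 'l')
  sorted[5] = elievable$lolliunb  (last char: 'b')
  sorted[6] = evable$lolliunbeli  (last char: 'i')
  sorted[7] = ievable$lolliunbel  (last char: 'l')
  sorted[8] = iunbelievable$loll  (last char: 'l')
  sorted[9] = le$lolliunbelievab  (last char: 'b')
  sorted[10] = lievable$lolliunbe  (last char: 'e')
  sorted[11] = liunbelievable$lol  (last char: 'l')
  sorted[12] = lliunbelievable$lo  (last char: 'o')
  sorted[13] = lolliunbelievable$  (last char: '$')
  sorted[14] = nbelievable$lolliu  (last char: 'u')
  sorted[15] = olliunbelievable$l  (last char: 'l')
  sorted[16] = unbelievable$lolli  (last char: 'i')
  sorted[17] = vable$lolliunbelie  (last char: 'e')
Last column: evnalbillbelo$ulie
Original string S is at sorted index 13

Answer: evnalbillbelo$ulie
13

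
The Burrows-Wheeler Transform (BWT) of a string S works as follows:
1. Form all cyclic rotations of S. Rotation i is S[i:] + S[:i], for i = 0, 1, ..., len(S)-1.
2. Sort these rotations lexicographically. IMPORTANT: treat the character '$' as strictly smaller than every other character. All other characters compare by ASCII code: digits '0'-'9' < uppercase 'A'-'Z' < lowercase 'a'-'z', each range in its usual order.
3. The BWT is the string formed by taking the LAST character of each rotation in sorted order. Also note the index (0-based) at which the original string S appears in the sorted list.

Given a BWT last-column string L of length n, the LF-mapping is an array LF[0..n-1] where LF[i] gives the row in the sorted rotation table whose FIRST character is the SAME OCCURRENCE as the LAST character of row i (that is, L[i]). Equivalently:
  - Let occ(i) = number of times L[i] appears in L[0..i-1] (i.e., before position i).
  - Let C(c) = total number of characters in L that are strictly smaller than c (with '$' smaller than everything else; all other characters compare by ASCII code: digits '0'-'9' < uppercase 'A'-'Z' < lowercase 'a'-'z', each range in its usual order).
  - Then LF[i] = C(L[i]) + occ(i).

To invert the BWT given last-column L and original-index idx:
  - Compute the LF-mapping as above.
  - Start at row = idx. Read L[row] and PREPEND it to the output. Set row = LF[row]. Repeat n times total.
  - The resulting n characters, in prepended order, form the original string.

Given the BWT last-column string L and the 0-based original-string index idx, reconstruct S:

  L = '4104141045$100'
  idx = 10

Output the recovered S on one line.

LF mapping: 9 5 1 10 6 11 7 2 12 13 0 8 3 4
Walk LF starting at row 10, prepending L[row]:
  step 1: row=10, L[10]='$', prepend. Next row=LF[10]=0
  step 2: row=0, L[0]='4', prepend. Next row=LF[0]=9
  step 3: row=9, L[9]='5', prepend. Next row=LF[9]=13
  step 4: row=13, L[13]='0', prepend. Next row=LF[13]=4
  step 5: row=4, L[4]='1', prepend. Next row=LF[4]=6
  step 6: row=6, L[6]='1', prepend. Next row=LF[6]=7
  step 7: row=7, L[7]='0', prepend. Next row=LF[7]=2
  step 8: row=2, L[2]='0', prepend. Next row=LF[2]=1
  step 9: row=1, L[1]='1', prepend. Next row=LF[1]=5
  step 10: row=5, L[5]='4', prepend. Next row=LF[5]=11
  step 11: row=11, L[11]='1', prepend. Next row=LF[11]=8
  step 12: row=8, L[8]='4', prepend. Next row=LF[8]=12
  step 13: row=12, L[12]='0', prepend. Next row=LF[12]=3
  step 14: row=3, L[3]='4', prepend. Next row=LF[3]=10
Reversed output: 4041410011054$

Answer: 4041410011054$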